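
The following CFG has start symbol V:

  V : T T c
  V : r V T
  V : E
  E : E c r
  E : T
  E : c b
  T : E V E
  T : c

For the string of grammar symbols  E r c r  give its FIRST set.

{ c }

Add FIRST(E) = { c }; E is not nullable, stop.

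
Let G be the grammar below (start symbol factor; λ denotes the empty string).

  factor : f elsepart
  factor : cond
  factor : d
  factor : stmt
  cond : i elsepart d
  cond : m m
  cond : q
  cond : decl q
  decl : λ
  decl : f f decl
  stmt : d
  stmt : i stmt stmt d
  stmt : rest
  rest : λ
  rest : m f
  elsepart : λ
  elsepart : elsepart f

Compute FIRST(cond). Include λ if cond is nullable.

cond : i elsepart d contributes {i}.
cond : m m contributes {m}.
cond : q contributes {q}.
From cond : decl q: decl nullable, take FIRST(decl) ∪ {q} = { f, q }.
Union: FIRST(cond) = { f, i, m, q }.

{ f, i, m, q }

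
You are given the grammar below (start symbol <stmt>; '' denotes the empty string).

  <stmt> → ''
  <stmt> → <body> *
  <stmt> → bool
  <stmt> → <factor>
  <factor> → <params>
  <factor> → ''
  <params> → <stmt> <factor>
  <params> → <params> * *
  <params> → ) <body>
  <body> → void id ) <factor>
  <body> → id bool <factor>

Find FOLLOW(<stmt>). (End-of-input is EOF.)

{ EOF, ), *, bool, id, void }

<stmt> is the start symbol, so EOF ∈ FOLLOW(<stmt>).
In <params> → <stmt> <factor>: add FIRST(<factor>)\{''} = { ), *, bool, id, void }.
  Since <factor> is nullable, also add FOLLOW(<params>) = { EOF, ), *, bool, id, void }.
Union: FOLLOW(<stmt>) = { EOF, ), *, bool, id, void }.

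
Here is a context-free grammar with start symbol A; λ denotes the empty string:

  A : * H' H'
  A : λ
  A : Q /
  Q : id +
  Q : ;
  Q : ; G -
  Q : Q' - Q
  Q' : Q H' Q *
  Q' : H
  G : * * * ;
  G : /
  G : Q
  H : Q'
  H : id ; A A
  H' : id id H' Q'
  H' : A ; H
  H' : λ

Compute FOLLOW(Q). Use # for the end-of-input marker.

In A : Q /: add FIRST(/) = { / }.
In Q : Q' - Q: Q is at the end, add FOLLOW(Q) = { *, -, /, ;, id }.
In Q' : Q H' Q *: add FIRST(H' Q *) = { *, ;, id }.
In Q' : Q H' Q *: add FIRST(*) = { * }.
In G : Q: Q is at the end, add FOLLOW(G) = { - }.
Union: FOLLOW(Q) = { *, -, /, ;, id }.

{ *, -, /, ;, id }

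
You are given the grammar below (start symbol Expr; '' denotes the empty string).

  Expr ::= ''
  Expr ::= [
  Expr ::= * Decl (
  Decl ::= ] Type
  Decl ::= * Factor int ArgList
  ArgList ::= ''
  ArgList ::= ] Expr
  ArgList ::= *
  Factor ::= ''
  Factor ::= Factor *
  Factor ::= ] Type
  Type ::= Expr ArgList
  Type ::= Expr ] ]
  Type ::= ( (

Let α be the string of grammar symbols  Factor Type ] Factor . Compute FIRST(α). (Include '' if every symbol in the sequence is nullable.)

Add FIRST(Factor)\{''} = { *, ] }; Factor is nullable, continue.
Add FIRST(Type)\{''} = { (, *, [, ] }; Type is nullable, continue.
] is a terminal; add {]} and stop.

{ (, *, [, ] }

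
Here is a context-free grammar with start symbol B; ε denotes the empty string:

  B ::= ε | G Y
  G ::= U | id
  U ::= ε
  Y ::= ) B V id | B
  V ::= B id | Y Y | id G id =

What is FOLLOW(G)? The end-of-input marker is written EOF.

{ EOF, ), id }

In B ::= G Y: add FIRST(Y)\{ε} = { ), id }.
  Since Y is nullable, also add FOLLOW(B) = { EOF, ), id }.
In V ::= id G id =: add FIRST(id =) = { id }.
Union: FOLLOW(G) = { EOF, ), id }.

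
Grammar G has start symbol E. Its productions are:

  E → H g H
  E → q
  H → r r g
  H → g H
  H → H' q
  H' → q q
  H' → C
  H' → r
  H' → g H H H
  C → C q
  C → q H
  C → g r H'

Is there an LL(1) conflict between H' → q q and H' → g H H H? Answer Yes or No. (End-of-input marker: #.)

No

FIRST(q q) = { q } and FIRST(g H H H) = { g }.
The FIRST sets are disjoint and neither alternative is nullable — no conflict.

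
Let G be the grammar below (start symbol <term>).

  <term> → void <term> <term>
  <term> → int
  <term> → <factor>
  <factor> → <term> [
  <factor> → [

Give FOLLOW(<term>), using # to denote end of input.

<term> is the start symbol, so # ∈ FOLLOW(<term>).
In <term> → void <term> <term>: add FIRST(<term>) = { [, int, void }.
In <term> → void <term> <term>: <term> is at the end, add FOLLOW(<term>) = { #, [, int, void }.
In <factor> → <term> [: add FIRST([) = { [ }.
Union: FOLLOW(<term>) = { #, [, int, void }.

{ #, [, int, void }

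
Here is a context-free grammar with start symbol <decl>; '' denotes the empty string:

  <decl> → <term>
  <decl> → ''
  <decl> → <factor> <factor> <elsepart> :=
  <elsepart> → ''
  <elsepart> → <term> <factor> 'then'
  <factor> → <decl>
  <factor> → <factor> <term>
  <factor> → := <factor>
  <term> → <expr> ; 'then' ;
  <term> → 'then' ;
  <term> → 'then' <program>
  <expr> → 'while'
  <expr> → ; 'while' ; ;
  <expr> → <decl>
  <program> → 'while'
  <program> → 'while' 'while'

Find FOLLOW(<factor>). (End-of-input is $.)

In <decl> → <factor> <factor> <elsepart> :=: add FIRST(<factor> <elsepart> :=) = { 'then', 'while', :=, ; }.
In <decl> → <factor> <factor> <elsepart> :=: add FIRST(<elsepart> :=) = { 'then', 'while', :=, ; }.
In <elsepart> → <term> <factor> 'then': add FIRST('then') = { 'then' }.
In <factor> → <factor> <term>: add FIRST(<term>) = { 'then', 'while', :=, ; }.
In <factor> → := <factor>: <factor> is at the end, add FOLLOW(<factor>) = { 'then', 'while', :=, ; }.
Union: FOLLOW(<factor>) = { 'then', 'while', :=, ; }.

{ 'then', 'while', :=, ; }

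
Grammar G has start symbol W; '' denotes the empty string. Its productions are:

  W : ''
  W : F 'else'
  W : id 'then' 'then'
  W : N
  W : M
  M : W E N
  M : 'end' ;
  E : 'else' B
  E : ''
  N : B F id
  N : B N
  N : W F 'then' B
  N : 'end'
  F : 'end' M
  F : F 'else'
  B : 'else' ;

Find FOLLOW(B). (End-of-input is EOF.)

{ EOF, 'else', 'end', 'then', id }

In E : 'else' B: B is at the end, add FOLLOW(E) = { 'else', 'end', id }.
In N : B F id: add FIRST(F id) = { 'end' }.
In N : B N: add FIRST(N) = { 'else', 'end', id }.
In N : W F 'then' B: B is at the end, add FOLLOW(N) = { EOF, 'else', 'end', 'then', id }.
Union: FOLLOW(B) = { EOF, 'else', 'end', 'then', id }.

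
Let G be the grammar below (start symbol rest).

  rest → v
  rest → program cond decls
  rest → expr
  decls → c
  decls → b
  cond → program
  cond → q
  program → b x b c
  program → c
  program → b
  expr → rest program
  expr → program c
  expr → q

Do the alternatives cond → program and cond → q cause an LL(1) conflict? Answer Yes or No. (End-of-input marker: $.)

No

FIRST(program) = { b, c } and FIRST(q) = { q }.
The FIRST sets are disjoint and neither alternative is nullable — no conflict.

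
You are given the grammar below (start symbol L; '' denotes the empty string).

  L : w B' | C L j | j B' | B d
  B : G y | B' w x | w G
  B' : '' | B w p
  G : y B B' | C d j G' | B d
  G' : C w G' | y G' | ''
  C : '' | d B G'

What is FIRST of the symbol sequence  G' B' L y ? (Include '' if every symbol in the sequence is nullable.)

{ d, j, w, y }

Add FIRST(G')\{''} = { d, w, y }; G' is nullable, continue.
Add FIRST(B')\{''} = { d, w, y }; B' is nullable, continue.
Add FIRST(L) = { d, j, w, y }; L is not nullable, stop.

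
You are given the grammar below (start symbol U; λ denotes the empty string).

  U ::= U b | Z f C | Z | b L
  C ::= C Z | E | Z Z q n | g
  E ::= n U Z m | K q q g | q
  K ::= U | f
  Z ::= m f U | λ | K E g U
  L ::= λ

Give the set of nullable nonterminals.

{ K, L, U, Z }

Directly nullable (have an λ-production): Z, L.
U ::= Z with every symbol nullable, so U is nullable.
K ::= U with every symbol nullable, so K is nullable.
No other nonterminal has a production whose RHS symbols are all nullable.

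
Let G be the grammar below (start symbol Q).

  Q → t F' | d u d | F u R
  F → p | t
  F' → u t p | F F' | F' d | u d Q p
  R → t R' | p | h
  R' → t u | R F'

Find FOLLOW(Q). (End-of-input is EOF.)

Q is the start symbol, so EOF ∈ FOLLOW(Q).
In F' → u d Q p: add FIRST(p) = { p }.
Union: FOLLOW(Q) = { EOF, p }.

{ EOF, p }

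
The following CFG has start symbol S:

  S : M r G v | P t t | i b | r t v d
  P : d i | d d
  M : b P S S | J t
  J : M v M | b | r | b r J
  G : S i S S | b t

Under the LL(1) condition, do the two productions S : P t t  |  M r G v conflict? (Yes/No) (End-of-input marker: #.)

No

FIRST(P t t) = { d } and FIRST(M r G v) = { b, r }.
The FIRST sets are disjoint and neither alternative is nullable — no conflict.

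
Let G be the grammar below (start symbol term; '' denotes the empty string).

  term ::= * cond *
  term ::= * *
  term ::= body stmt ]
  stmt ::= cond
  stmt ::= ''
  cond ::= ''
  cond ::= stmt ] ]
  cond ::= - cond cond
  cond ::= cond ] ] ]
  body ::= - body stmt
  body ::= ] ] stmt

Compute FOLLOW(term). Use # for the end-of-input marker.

term is the start symbol, so # ∈ FOLLOW(term).
Union: FOLLOW(term) = { # }.

{ # }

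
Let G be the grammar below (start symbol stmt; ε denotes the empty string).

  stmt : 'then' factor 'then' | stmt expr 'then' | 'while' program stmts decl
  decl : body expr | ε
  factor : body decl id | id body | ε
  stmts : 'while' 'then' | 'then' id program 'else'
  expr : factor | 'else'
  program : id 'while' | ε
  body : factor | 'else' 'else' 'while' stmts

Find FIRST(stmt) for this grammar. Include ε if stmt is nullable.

stmt : 'then' factor 'then' contributes {'then'}.
From stmt : stmt expr 'then': add FIRST(stmt) = { 'then', 'while' }.
stmt : 'while' program stmts decl contributes {'while'}.
Union: FIRST(stmt) = { 'then', 'while' }.

{ 'then', 'while' }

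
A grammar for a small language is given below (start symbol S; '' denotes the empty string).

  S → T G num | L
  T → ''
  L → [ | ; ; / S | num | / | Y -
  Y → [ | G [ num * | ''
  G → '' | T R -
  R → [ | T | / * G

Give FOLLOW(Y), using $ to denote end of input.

In L → Y -: add FIRST(-) = { - }.
Union: FOLLOW(Y) = { - }.

{ - }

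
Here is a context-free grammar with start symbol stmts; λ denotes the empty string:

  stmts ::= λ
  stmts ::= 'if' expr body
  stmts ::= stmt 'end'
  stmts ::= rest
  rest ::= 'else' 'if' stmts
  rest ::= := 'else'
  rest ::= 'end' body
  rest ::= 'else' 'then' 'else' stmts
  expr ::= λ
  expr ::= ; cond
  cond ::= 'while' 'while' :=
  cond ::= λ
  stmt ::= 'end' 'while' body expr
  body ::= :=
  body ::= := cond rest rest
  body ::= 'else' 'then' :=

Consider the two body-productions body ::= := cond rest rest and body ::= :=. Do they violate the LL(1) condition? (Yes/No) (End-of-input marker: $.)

FIRST(:= cond rest rest) = { := } and FIRST(:=) = { := }.
Both contain :=, so the two alternatives are not disjoint — LL(1) conflict.

Yes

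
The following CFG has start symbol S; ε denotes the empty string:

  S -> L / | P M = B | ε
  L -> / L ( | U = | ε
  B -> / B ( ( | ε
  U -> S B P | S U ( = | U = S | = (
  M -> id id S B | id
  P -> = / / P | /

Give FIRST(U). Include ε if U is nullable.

{ /, = }

From U -> S B P: S, B nullable, take FIRST(S) ∪ FIRST(B) ∪ FIRST(P) = { /, = }.
From U -> S U ( =: S nullable, take FIRST(S) ∪ FIRST(U) = { /, = }.
From U -> U = S: add FIRST(U) = { /, = }.
U -> = ( contributes {=}.
Union: FIRST(U) = { /, = }.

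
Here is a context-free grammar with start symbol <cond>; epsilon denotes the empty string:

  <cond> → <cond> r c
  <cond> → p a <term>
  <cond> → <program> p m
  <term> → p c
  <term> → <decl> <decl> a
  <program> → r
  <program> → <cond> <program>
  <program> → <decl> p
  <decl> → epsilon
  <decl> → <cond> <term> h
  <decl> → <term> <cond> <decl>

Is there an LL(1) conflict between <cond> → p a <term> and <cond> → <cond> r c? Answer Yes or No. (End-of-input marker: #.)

Yes

FIRST(p a <term>) = { p } and FIRST(<cond> r c) = { a, p, r }.
Both contain p, so the two alternatives are not disjoint — LL(1) conflict.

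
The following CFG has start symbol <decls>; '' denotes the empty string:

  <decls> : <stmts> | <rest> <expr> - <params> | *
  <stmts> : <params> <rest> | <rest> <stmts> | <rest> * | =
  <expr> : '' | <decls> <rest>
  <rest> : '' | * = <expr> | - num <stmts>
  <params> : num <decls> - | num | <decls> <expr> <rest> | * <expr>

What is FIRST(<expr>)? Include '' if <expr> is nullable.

{ *, -, =, num, '' }

<expr> : '' contributes ''.
From <expr> : <decls> <rest>: add FIRST(<decls>) = { *, -, =, num }.
Union: FIRST(<expr>) = { *, -, =, num, '' }.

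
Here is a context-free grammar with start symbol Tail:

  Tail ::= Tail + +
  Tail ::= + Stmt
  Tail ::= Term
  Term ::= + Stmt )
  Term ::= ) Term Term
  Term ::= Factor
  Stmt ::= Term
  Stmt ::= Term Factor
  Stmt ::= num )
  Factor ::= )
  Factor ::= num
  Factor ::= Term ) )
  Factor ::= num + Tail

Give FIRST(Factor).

{ ), +, num }

Factor ::= ) contributes {)}.
Factor ::= num contributes {num}.
From Factor ::= Term ) ): add FIRST(Term) = { ), +, num }.
Factor ::= num + Tail contributes {num}.
Union: FIRST(Factor) = { ), +, num }.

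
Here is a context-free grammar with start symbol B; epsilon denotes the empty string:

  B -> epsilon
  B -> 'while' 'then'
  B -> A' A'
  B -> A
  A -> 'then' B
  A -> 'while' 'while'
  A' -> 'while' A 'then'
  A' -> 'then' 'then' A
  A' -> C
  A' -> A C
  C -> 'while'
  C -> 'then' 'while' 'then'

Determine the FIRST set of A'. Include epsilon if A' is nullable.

{ 'then', 'while' }

A' -> 'while' A 'then' contributes {'while'}.
A' -> 'then' 'then' A contributes {'then'}.
From A' -> C: add FIRST(C) = { 'then', 'while' }.
From A' -> A C: add FIRST(A) = { 'then', 'while' }.
Union: FIRST(A') = { 'then', 'while' }.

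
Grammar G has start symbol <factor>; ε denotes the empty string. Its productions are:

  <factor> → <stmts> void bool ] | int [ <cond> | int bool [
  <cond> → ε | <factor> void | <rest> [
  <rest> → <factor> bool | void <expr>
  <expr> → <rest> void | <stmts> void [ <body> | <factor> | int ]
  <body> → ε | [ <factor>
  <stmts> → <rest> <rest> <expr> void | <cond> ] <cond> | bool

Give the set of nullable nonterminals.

Directly nullable (have an ε-production): <cond>, <body>.
No other nonterminal has a production whose RHS symbols are all nullable.

{ <body>, <cond> }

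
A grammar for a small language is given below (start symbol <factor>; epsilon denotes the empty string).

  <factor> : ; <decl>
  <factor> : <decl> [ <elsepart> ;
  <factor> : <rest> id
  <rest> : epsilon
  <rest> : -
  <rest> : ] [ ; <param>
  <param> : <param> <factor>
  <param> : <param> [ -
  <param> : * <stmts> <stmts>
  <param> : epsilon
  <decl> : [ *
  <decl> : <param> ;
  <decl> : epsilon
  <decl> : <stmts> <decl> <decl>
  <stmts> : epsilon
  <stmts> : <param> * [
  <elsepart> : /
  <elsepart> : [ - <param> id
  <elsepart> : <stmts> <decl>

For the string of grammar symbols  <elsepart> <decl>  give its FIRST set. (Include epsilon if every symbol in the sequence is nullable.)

{ *, -, /, ;, [, ], id, epsilon }

Add FIRST(<elsepart>)\{epsilon} = { *, -, /, ;, [, ], id }; <elsepart> is nullable, continue.
Add FIRST(<decl>)\{epsilon} = { *, -, ;, [, ], id }; <decl> is nullable, continue.
Every symbol is nullable, so include epsilon.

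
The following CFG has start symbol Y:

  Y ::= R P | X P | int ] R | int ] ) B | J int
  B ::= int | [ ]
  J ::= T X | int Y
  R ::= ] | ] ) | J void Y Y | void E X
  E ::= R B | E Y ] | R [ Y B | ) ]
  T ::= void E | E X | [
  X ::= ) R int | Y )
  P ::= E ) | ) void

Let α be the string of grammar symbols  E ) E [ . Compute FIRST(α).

Add FIRST(E) = { ), [, ], int, void }; E is not nullable, stop.

{ ), [, ], int, void }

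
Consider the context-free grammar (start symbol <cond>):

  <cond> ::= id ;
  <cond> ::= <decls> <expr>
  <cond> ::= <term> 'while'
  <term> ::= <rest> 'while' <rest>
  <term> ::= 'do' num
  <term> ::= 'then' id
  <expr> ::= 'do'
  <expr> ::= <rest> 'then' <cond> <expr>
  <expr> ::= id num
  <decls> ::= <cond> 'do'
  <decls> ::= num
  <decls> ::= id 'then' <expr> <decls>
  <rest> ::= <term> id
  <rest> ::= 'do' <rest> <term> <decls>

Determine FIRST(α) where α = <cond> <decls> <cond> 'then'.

Add FIRST(<cond>) = { 'do', 'then', id, num }; <cond> is not nullable, stop.

{ 'do', 'then', id, num }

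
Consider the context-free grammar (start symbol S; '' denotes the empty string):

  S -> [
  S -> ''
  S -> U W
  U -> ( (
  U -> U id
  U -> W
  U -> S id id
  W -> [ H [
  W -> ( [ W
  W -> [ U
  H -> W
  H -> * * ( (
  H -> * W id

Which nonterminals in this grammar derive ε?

Directly nullable (have an ''-production): S.
No other nonterminal has a production whose RHS symbols are all nullable.

{ S }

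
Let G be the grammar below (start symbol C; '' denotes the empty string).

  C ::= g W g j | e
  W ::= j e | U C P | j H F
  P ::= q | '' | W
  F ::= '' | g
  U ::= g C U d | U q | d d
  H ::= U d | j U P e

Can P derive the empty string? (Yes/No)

Yes

P has an ''-production, so P ⇒ ''.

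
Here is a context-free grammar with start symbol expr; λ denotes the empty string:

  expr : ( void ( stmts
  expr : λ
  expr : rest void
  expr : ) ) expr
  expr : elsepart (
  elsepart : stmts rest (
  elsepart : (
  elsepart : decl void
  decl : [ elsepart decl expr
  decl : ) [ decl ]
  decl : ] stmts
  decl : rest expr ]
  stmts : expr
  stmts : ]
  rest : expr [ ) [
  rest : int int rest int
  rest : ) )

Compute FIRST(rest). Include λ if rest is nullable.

From rest : expr [ ) [: expr nullable, take FIRST(expr) ∪ {[} = { (, ), [, ], int }.
rest : int int rest int contributes {int}.
rest : ) ) contributes {)}.
Union: FIRST(rest) = { (, ), [, ], int }.

{ (, ), [, ], int }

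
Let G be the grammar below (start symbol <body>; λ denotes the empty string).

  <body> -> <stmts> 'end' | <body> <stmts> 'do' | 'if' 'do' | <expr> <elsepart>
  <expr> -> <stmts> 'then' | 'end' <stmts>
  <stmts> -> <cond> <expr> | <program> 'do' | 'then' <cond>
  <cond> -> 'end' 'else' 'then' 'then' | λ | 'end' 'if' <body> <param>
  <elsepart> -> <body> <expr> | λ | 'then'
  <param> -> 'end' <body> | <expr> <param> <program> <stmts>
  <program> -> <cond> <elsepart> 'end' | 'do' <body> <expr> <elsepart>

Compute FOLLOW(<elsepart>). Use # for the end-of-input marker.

In <body> -> <expr> <elsepart>: <elsepart> is at the end, add FOLLOW(<body>) = { #, 'do', 'end', 'if', 'then' }.
In <program> -> <cond> <elsepart> 'end': add FIRST('end') = { 'end' }.
In <program> -> 'do' <body> <expr> <elsepart>: <elsepart> is at the end, add FOLLOW(<program>) = { 'do', 'end', 'if', 'then' }.
Union: FOLLOW(<elsepart>) = { #, 'do', 'end', 'if', 'then' }.

{ #, 'do', 'end', 'if', 'then' }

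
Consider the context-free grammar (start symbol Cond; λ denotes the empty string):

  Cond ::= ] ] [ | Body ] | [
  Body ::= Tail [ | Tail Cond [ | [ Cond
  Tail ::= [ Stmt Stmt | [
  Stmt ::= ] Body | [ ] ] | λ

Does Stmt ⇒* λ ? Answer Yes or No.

Stmt has an λ-production, so Stmt ⇒ λ.

Yes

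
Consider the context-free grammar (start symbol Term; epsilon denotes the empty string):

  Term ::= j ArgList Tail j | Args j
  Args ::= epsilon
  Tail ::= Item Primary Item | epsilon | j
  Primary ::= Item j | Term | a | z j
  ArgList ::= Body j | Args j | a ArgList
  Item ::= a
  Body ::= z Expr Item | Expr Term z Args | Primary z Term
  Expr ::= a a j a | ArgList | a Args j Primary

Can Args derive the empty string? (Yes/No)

Args has an epsilon-production, so Args ⇒ epsilon.

Yes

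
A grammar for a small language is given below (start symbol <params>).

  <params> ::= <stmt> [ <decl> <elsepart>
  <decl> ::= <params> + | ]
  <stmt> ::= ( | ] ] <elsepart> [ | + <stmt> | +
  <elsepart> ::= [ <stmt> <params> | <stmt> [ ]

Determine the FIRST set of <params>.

From <params> ::= <stmt> [ <decl> <elsepart>: add FIRST(<stmt>) = { (, +, ] }.
Union: FIRST(<params>) = { (, +, ] }.

{ (, +, ] }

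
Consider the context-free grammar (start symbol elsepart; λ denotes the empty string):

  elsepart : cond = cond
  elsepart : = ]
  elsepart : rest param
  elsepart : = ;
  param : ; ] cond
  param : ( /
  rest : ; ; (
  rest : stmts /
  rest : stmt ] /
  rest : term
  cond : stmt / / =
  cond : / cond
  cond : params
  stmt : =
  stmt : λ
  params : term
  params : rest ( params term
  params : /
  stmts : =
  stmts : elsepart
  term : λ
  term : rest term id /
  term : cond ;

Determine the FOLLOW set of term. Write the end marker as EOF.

In rest : term: term is at the end, add FOLLOW(rest) = { (, /, ;, =, ], id }.
In params : term: term is at the end, add FOLLOW(params) = { EOF, (, /, ;, =, ], id }.
In params : rest ( params term: term is at the end, add FOLLOW(params) = { EOF, (, /, ;, =, ], id }.
In term : rest term id /: add FIRST(id /) = { id }.
Union: FOLLOW(term) = { EOF, (, /, ;, =, ], id }.

{ EOF, (, /, ;, =, ], id }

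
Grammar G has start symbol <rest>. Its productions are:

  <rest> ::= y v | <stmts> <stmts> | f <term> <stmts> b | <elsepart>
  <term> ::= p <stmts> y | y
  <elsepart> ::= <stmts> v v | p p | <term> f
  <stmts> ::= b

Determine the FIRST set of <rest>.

<rest> ::= y v contributes {y}.
From <rest> ::= <stmts> <stmts>: add FIRST(<stmts>) = { b }.
<rest> ::= f <term> <stmts> b contributes {f}.
From <rest> ::= <elsepart>: add FIRST(<elsepart>) = { b, p, y }.
Union: FIRST(<rest>) = { b, f, p, y }.

{ b, f, p, y }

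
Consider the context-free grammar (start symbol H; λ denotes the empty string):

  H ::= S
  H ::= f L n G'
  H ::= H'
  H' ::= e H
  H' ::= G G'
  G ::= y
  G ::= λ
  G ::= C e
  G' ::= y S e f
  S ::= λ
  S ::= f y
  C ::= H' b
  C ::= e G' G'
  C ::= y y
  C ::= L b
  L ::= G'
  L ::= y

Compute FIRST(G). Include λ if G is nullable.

{ e, y, λ }

G ::= y contributes {y}.
G ::= λ contributes λ.
From G ::= C e: add FIRST(C) = { e, y }.
Union: FIRST(G) = { e, y, λ }.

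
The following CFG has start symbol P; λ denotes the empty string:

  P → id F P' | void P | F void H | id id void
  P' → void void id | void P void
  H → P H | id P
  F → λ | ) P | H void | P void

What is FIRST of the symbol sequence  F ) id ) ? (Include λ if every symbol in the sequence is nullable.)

{ ), id, void }

Add FIRST(F)\{λ} = { ), id, void }; F is nullable, continue.
) is a terminal; add {)} and stop.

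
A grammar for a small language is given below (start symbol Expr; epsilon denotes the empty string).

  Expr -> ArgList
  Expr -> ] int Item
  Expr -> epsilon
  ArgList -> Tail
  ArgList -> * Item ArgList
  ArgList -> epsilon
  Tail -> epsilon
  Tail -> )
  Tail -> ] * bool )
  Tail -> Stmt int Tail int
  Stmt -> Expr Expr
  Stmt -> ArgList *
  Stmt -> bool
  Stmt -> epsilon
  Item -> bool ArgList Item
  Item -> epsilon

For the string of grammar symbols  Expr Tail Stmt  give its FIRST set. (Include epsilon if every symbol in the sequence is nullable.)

Add FIRST(Expr)\{epsilon} = { ), *, ], bool, int }; Expr is nullable, continue.
Add FIRST(Tail)\{epsilon} = { ), *, ], bool, int }; Tail is nullable, continue.
Add FIRST(Stmt)\{epsilon} = { ), *, ], bool, int }; Stmt is nullable, continue.
Every symbol is nullable, so include epsilon.

{ ), *, ], bool, int, epsilon }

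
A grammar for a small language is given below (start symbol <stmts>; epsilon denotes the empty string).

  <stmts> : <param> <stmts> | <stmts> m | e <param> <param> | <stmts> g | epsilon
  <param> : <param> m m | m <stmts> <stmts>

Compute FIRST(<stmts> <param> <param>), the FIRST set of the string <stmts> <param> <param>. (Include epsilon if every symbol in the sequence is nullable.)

{ e, g, m }

Add FIRST(<stmts>)\{epsilon} = { e, g, m }; <stmts> is nullable, continue.
Add FIRST(<param>) = { m }; <param> is not nullable, stop.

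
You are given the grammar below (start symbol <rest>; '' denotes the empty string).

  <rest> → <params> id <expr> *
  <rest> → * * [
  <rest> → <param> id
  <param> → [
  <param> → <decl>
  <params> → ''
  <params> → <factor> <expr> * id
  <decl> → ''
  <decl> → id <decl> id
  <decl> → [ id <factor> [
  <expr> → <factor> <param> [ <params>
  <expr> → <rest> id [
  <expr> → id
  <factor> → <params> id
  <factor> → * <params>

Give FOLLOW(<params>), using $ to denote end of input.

{ *, [, id }

In <rest> → <params> id <expr> *: add FIRST(id <expr> *) = { id }.
In <expr> → <factor> <param> [ <params>: <params> is at the end, add FOLLOW(<expr>) = { * }.
In <factor> → <params> id: add FIRST(id) = { id }.
In <factor> → * <params>: <params> is at the end, add FOLLOW(<factor>) = { *, [, id }.
Union: FOLLOW(<params>) = { *, [, id }.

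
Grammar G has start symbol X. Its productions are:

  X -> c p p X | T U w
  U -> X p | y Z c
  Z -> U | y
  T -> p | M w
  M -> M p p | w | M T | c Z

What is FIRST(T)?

T -> p contributes {p}.
From T -> M w: add FIRST(M) = { c, w }.
Union: FIRST(T) = { c, p, w }.

{ c, p, w }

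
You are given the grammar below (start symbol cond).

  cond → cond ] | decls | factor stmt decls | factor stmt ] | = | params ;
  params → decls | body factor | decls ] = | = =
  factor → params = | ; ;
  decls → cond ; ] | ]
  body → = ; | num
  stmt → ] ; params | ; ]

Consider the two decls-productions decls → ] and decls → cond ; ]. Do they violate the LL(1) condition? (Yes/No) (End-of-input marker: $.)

Yes

FIRST(]) = { ] } and FIRST(cond ; ]) = { ;, =, ], num }.
Both contain ], so the two alternatives are not disjoint — LL(1) conflict.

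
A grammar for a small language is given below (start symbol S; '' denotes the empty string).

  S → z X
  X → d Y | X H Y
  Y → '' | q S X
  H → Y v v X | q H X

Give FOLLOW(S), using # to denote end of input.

{ #, d }

S is the start symbol, so # ∈ FOLLOW(S).
In Y → q S X: add FIRST(X) = { d }.
Union: FOLLOW(S) = { #, d }.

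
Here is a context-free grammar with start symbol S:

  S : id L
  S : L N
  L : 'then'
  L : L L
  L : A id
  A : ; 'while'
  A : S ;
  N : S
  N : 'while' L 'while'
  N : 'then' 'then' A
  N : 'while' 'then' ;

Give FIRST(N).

{ 'then', 'while', ;, id }

From N : S: add FIRST(S) = { 'then', ;, id }.
N : 'while' L 'while' contributes {'while'}.
N : 'then' 'then' A contributes {'then'}.
N : 'while' 'then' ; contributes {'while'}.
Union: FIRST(N) = { 'then', 'while', ;, id }.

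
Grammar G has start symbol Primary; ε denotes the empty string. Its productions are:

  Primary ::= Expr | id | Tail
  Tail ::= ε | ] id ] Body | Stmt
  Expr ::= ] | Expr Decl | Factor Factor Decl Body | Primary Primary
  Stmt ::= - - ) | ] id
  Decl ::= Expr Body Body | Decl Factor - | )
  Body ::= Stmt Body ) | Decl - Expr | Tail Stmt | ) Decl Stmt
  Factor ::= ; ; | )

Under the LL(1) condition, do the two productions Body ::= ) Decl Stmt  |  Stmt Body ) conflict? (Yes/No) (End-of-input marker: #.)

No

FIRST() Decl Stmt) = { ) } and FIRST(Stmt Body )) = { -, ] }.
The FIRST sets are disjoint and neither alternative is nullable — no conflict.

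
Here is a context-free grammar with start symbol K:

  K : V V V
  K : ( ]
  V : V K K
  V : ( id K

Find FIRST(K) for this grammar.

{ ( }

From K : V V V: add FIRST(V) = { ( }.
K : ( ] contributes {(}.
Union: FIRST(K) = { ( }.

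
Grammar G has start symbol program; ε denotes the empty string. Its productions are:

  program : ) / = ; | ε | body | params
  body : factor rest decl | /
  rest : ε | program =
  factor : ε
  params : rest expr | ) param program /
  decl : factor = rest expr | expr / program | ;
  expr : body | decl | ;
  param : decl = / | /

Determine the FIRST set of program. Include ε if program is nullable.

program : ) / = ; contributes {)}.
program : ε contributes ε.
From program : body: add FIRST(body) = { ), /, ;, = }.
From program : params: add FIRST(params) = { ), /, ;, = }.
Union: FIRST(program) = { ), /, ;, =, ε }.

{ ), /, ;, =, ε }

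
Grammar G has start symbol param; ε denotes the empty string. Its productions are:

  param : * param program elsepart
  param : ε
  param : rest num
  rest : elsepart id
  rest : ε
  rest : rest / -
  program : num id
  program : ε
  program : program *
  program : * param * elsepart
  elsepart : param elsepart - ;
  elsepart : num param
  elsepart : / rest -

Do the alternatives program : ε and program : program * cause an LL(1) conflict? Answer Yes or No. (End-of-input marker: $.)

FIRST(ε) = { ε } and FIRST(program *) = { *, num }.
The first alternative is nullable and FOLLOW(program) = { *, /, num } shares * with FIRST of the second — conflict.

Yes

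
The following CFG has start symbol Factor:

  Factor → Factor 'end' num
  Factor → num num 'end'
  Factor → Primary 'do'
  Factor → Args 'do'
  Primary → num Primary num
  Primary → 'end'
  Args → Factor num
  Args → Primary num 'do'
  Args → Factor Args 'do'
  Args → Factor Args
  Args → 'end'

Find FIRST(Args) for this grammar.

{ 'end', num }

From Args → Factor num: add FIRST(Factor) = { 'end', num }.
From Args → Primary num 'do': add FIRST(Primary) = { 'end', num }.
From Args → Factor Args 'do': add FIRST(Factor) = { 'end', num }.
From Args → Factor Args: add FIRST(Factor) = { 'end', num }.
Args → 'end' contributes {'end'}.
Union: FIRST(Args) = { 'end', num }.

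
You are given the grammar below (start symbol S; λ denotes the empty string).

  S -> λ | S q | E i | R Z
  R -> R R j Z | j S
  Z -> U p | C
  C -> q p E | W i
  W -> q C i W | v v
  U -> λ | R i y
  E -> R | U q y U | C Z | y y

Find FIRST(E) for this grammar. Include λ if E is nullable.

From E -> R: add FIRST(R) = { j }.
From E -> U q y U: U nullable, take FIRST(U) ∪ {q} = { j, q }.
From E -> C Z: add FIRST(C) = { q, v }.
E -> y y contributes {y}.
Union: FIRST(E) = { j, q, v, y }.

{ j, q, v, y }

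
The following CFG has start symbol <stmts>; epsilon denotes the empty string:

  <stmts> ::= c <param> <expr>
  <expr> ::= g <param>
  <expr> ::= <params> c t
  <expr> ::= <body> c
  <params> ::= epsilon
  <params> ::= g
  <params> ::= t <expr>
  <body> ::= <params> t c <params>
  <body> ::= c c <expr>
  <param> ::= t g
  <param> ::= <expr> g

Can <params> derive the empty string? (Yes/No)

Yes

<params> has an epsilon-production, so <params> ⇒ epsilon.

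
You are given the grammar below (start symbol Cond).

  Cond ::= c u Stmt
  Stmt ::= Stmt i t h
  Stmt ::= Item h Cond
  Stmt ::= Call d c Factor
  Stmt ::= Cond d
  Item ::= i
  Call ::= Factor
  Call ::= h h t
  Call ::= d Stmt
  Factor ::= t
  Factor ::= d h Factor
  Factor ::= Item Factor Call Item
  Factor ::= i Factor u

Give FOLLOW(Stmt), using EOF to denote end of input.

{ EOF, d, i }

In Cond ::= c u Stmt: Stmt is at the end, add FOLLOW(Cond) = { EOF, d, i }.
In Stmt ::= Stmt i t h: add FIRST(i t h) = { i }.
In Call ::= d Stmt: Stmt is at the end, add FOLLOW(Call) = { d, i }.
Union: FOLLOW(Stmt) = { EOF, d, i }.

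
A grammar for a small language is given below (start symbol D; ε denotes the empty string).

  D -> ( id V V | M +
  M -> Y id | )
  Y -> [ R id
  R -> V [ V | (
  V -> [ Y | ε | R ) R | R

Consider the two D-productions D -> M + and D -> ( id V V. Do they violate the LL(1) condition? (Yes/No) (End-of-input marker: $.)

FIRST(M +) = { ), [ } and FIRST(( id V V) = { ( }.
The FIRST sets are disjoint and neither alternative is nullable — no conflict.

No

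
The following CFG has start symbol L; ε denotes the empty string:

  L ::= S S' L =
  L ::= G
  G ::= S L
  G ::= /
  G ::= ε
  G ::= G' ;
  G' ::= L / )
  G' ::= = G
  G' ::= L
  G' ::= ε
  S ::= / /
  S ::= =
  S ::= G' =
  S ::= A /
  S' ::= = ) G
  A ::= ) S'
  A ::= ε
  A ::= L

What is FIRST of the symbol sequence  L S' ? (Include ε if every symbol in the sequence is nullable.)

{ ), /, ;, = }

Add FIRST(L)\{ε} = { ), /, ;, = }; L is nullable, continue.
Add FIRST(S') = { = }; S' is not nullable, stop.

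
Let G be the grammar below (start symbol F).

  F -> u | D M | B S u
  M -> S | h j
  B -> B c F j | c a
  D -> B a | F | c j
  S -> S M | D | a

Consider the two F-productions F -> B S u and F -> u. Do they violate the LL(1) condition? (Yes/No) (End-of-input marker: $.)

FIRST(B S u) = { c } and FIRST(u) = { u }.
The FIRST sets are disjoint and neither alternative is nullable — no conflict.

No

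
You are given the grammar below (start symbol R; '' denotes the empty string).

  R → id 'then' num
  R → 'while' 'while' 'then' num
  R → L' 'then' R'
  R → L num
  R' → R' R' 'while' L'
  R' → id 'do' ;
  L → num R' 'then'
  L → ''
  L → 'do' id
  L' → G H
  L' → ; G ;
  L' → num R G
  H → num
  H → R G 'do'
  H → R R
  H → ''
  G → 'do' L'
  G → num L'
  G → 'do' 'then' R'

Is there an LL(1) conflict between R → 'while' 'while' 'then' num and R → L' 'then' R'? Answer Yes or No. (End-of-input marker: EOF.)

No

FIRST('while' 'while' 'then' num) = { 'while' } and FIRST(L' 'then' R') = { 'do', ;, num }.
The FIRST sets are disjoint and neither alternative is nullable — no conflict.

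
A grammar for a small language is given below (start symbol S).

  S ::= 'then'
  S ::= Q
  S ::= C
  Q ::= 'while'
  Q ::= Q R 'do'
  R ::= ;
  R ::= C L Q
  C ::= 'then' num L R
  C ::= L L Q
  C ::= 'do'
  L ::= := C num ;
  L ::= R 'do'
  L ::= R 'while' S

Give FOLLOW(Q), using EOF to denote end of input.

In S ::= Q: Q is at the end, add FOLLOW(S) = { EOF, 'do', 'then', 'while', :=, ; }.
In Q ::= Q R 'do': add FIRST(R 'do') = { 'do', 'then', :=, ; }.
In R ::= C L Q: Q is at the end, add FOLLOW(R) = { EOF, 'do', 'then', 'while', :=, ;, num }.
In C ::= L L Q: Q is at the end, add FOLLOW(C) = { EOF, 'do', 'then', 'while', :=, ;, num }.
Union: FOLLOW(Q) = { EOF, 'do', 'then', 'while', :=, ;, num }.

{ EOF, 'do', 'then', 'while', :=, ;, num }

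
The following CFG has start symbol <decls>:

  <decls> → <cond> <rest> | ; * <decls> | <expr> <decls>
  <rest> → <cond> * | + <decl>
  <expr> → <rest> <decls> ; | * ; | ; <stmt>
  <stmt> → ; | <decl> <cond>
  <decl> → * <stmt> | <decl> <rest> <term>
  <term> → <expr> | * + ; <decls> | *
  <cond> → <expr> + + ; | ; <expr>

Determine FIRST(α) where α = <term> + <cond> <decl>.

Add FIRST(<term>) = { *, +, ; }; <term> is not nullable, stop.

{ *, +, ; }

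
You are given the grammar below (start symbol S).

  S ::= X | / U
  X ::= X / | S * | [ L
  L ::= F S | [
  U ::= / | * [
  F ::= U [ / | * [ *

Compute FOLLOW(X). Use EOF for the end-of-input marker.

{ EOF, *, / }

In S ::= X: X is at the end, add FOLLOW(S) = { EOF, *, / }.
In X ::= X /: add FIRST(/) = { / }.
Union: FOLLOW(X) = { EOF, *, / }.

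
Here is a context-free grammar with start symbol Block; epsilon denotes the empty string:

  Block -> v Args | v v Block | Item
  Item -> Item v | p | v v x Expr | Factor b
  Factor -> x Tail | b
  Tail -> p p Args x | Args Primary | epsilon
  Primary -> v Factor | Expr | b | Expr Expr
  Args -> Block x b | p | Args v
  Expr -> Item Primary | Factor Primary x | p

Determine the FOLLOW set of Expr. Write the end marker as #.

In Item -> v v x Expr: Expr is at the end, add FOLLOW(Item) = { #, b, p, v, x }.
In Primary -> Expr: Expr is at the end, add FOLLOW(Primary) = { #, b, p, v, x }.
In Primary -> Expr Expr: add FIRST(Expr) = { b, p, v, x }.
In Primary -> Expr Expr: Expr is at the end, add FOLLOW(Primary) = { #, b, p, v, x }.
Union: FOLLOW(Expr) = { #, b, p, v, x }.

{ #, b, p, v, x }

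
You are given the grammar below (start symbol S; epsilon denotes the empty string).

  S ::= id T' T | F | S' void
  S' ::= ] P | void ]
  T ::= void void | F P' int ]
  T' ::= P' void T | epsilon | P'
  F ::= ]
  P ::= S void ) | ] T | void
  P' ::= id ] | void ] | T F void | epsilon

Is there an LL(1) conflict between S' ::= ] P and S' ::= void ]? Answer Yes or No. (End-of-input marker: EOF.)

No

FIRST(] P) = { ] } and FIRST(void ]) = { void }.
The FIRST sets are disjoint and neither alternative is nullable — no conflict.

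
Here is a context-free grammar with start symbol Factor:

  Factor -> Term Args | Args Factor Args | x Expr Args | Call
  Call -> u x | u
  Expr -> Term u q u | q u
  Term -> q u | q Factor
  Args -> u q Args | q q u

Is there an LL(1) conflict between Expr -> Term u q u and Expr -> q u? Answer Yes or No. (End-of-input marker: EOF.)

Yes

FIRST(Term u q u) = { q } and FIRST(q u) = { q }.
Both contain q, so the two alternatives are not disjoint — LL(1) conflict.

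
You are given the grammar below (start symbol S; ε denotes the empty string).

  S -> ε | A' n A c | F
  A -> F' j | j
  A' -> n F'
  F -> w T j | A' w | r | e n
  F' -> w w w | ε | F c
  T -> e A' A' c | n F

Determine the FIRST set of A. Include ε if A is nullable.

From A -> F' j: F' nullable, take FIRST(F') ∪ {j} = { e, j, n, r, w }.
A -> j contributes {j}.
Union: FIRST(A) = { e, j, n, r, w }.

{ e, j, n, r, w }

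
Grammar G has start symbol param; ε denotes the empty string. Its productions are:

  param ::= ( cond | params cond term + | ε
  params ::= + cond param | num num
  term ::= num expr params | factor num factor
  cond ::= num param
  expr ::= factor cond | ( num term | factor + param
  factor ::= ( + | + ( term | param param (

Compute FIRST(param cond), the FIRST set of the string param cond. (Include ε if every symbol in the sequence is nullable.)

{ (, +, num }

Add FIRST(param)\{ε} = { (, +, num }; param is nullable, continue.
Add FIRST(cond) = { num }; cond is not nullable, stop.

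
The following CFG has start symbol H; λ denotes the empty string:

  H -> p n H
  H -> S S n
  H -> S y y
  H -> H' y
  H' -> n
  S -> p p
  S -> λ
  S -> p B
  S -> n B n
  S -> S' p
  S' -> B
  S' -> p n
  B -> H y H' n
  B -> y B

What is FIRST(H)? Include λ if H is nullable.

{ n, p, y }

H -> p n H contributes {p}.
From H -> S S n: S, S nullable, take FIRST(S) ∪ FIRST(S) ∪ {n} = { n, p, y }.
From H -> S y y: S nullable, take FIRST(S) ∪ {y} = { n, p, y }.
From H -> H' y: add FIRST(H') = { n }.
Union: FIRST(H) = { n, p, y }.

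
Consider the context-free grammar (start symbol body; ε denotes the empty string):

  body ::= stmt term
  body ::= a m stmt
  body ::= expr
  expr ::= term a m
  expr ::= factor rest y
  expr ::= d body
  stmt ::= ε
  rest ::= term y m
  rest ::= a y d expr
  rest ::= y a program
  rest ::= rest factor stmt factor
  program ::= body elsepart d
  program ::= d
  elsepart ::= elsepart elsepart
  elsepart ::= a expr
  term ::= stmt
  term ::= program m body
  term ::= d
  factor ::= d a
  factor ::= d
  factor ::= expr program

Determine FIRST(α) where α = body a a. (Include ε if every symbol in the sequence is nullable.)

{ a, d }

Add FIRST(body)\{ε} = { a, d }; body is nullable, continue.
a is a terminal; add {a} and stop.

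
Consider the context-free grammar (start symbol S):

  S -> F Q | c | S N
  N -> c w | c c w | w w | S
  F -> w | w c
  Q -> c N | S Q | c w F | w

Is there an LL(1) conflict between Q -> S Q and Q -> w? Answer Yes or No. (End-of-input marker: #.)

Yes

FIRST(S Q) = { c, w } and FIRST(w) = { w }.
Both contain w, so the two alternatives are not disjoint — LL(1) conflict.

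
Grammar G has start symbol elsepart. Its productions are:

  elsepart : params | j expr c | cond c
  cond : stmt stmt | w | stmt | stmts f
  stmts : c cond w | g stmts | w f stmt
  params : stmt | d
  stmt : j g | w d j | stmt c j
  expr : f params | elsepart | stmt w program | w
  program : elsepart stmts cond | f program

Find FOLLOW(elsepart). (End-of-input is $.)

elsepart is the start symbol, so $ ∈ FOLLOW(elsepart).
In expr : elsepart: elsepart is at the end, add FOLLOW(expr) = { c }.
In program : elsepart stmts cond: add FIRST(stmts cond) = { c, g, w }.
Union: FOLLOW(elsepart) = { $, c, g, w }.

{ $, c, g, w }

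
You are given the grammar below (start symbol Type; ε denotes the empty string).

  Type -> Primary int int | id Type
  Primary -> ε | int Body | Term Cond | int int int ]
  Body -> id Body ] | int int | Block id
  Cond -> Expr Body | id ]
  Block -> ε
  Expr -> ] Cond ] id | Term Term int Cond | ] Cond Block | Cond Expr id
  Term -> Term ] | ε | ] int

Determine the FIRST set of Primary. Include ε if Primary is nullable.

{ ], id, int, ε }

Primary -> ε contributes ε.
Primary -> int Body contributes {int}.
From Primary -> Term Cond: Term nullable, take FIRST(Term) ∪ FIRST(Cond) = { ], id, int }.
Primary -> int int int ] contributes {int}.
Union: FIRST(Primary) = { ], id, int, ε }.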